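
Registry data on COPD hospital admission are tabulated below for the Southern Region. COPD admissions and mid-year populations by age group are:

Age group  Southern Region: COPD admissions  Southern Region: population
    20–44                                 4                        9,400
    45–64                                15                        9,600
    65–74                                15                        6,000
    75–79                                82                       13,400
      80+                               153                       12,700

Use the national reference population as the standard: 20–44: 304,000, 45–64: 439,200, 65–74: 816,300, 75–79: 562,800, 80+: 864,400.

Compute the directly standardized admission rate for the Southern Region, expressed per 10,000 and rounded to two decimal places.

55.96

Age-specific rates per 10,000 for the Southern Region: 4.26, 15.62, 25.00, 61.19, 120.47.
Standard total = 2,986,700; weights = 0.1018, 0.1471, 0.2733, 0.1884, 0.2894.
Standardized rate: 0.1018×4.26 + 0.1471×15.62 + 0.2733×25.00 + 0.1884×61.19 + 0.2894×120.47 = 55.9614 per 10,000.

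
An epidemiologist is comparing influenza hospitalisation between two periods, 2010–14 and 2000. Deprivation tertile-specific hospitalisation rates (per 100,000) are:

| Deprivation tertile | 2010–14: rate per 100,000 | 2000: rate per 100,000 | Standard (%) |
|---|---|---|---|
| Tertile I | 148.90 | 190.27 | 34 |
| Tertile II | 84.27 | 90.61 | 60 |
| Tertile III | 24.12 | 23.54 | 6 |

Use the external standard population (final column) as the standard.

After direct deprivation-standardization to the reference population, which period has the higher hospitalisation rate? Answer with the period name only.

2000

Standard weights: 0.34, 0.60, 0.06.
2010–14: 0.3400×148.90 + 0.6000×84.27 + 0.0600×24.12 = 102.6352 per 100,000.
2000: 0.3400×190.27 + 0.6000×90.61 + 0.0600×23.54 = 120.4702 per 100,000.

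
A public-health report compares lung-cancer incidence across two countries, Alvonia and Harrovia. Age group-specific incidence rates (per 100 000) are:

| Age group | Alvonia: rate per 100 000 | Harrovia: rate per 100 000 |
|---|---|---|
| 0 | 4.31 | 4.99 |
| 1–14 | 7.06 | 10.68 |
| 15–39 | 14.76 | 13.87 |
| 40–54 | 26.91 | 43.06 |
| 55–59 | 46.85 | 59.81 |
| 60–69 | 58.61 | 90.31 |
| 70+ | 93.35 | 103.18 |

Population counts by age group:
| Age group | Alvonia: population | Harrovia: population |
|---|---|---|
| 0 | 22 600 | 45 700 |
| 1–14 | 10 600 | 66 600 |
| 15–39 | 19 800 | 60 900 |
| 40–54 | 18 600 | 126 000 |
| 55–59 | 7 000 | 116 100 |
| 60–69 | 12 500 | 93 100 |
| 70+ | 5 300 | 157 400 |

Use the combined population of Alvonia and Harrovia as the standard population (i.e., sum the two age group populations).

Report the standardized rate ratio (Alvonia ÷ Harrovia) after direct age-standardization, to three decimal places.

Combined standard total = 762 200; weights = 0.0896, 0.1013, 0.1059, 0.1897, 0.1615, 0.1385, 0.2135.
Alvonia: 0.0896×4.31 + 0.1013×7.06 + 0.1059×14.76 + 0.1897×26.91 + 0.1615×46.85 + 0.1385×58.61 + 0.2135×93.35 = 43.3826 per 100 000.
Harrovia: 0.0896×4.99 + 0.1013×10.68 + 0.1059×13.87 + 0.1897×43.06 + 0.1615×59.81 + 0.1385×90.31 + 0.2135×103.18 = 55.3632 per 100 000.
Ratio = 43.3826 ÷ 55.3632 = 0.78360.

0.784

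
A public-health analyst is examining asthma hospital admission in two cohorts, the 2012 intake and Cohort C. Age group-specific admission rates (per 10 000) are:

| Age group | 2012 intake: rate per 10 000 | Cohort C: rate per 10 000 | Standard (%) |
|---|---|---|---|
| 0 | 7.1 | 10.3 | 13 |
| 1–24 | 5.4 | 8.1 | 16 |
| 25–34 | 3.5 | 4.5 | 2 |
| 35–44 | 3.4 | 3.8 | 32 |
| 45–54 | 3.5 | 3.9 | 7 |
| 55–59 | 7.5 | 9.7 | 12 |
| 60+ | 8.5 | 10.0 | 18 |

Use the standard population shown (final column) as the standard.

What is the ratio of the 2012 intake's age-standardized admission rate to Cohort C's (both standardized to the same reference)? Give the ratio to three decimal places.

Standard weights: 0.13, 0.16, 0.02, 0.32, 0.07, 0.12, 0.18.
The 2012 intake: 0.1300×7.1 + 0.1600×5.4 + 0.0200×3.5 + 0.3200×3.4 + 0.0700×3.5 + 0.1200×7.5 + 0.1800×8.5 = 5.6200 per 10 000.
Cohort C: 0.1300×10.3 + 0.1600×8.1 + 0.0200×4.5 + 0.3200×3.8 + 0.0700×3.9 + 0.1200×9.7 + 0.1800×10.0 = 7.1780 per 10 000.
Ratio = 5.6200 ÷ 7.1780 = 0.78295.

0.783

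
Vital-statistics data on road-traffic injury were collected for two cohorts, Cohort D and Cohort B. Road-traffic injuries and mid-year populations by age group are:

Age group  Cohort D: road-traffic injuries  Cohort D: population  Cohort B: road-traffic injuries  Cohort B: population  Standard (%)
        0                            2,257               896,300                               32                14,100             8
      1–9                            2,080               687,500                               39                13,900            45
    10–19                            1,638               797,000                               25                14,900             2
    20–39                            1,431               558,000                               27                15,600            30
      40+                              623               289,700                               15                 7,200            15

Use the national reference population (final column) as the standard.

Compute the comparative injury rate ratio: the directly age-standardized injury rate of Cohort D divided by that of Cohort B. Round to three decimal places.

1.167

Age-specific rates per 100,000 for Cohort D: 251.81, 302.55, 205.52, 256.45, 215.05.
For Cohort B: 226.95, 280.58, 167.79, 173.08, 208.33.
Standard weights: 0.08, 0.45, 0.02, 0.30, 0.15.
Cohort D: 0.0800×251.81 + 0.4500×302.55 + 0.0200×205.52 + 0.3000×256.45 + 0.1500×215.05 = 269.5939 per 100,000.
Cohort B: 0.0800×226.95 + 0.4500×280.58 + 0.0200×167.79 + 0.3000×173.08 + 0.1500×208.33 = 230.9438 per 100,000.
Ratio = 269.5939 ÷ 230.9438 = 1.16736.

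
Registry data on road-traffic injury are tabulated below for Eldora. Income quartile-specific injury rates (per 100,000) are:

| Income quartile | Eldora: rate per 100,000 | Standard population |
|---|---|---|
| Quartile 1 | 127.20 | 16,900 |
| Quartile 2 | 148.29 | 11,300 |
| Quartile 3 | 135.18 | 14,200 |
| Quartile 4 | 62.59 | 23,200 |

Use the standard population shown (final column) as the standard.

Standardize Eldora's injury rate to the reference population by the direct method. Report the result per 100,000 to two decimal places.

Standard total = 65,600; weights = 0.2576, 0.1723, 0.2165, 0.3537.
Standardized rate: 0.2576×127.20 + 0.1723×148.29 + 0.2165×135.18 + 0.3537×62.59 = 109.7104 per 100,000.

109.71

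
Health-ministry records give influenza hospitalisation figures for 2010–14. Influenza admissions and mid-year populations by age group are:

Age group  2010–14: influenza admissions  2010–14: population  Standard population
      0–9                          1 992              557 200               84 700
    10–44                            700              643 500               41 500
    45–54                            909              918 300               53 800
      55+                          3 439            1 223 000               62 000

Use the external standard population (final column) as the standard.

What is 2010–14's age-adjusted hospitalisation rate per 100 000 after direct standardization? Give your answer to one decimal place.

237.8

Age-specific rates per 100 000 for 2010–14: 357.50, 108.78, 98.99, 281.19.
Standard total = 242 000; weights = 0.3500, 0.1715, 0.2223, 0.2562.
Standardized rate: 0.3500×357.50 + 0.1715×108.78 + 0.2223×98.99 + 0.2562×281.19 = 237.8277 per 100 000.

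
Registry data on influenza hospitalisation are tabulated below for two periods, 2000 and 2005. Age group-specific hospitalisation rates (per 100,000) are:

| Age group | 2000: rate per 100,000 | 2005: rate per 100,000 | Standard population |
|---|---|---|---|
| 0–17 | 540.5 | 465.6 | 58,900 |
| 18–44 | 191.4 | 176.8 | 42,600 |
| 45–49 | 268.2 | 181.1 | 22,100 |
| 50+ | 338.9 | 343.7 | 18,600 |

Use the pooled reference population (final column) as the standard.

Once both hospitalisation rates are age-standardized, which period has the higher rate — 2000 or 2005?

2000

Standard total = 142,200; weights = 0.4142, 0.2996, 0.1554, 0.1308.
2000: 0.4142×540.5 + 0.2996×191.4 + 0.1554×268.2 + 0.1308×338.9 = 367.2282 per 100,000.
2005: 0.4142×465.6 + 0.2996×176.8 + 0.1554×181.1 + 0.1308×343.7 = 318.9216 per 100,000.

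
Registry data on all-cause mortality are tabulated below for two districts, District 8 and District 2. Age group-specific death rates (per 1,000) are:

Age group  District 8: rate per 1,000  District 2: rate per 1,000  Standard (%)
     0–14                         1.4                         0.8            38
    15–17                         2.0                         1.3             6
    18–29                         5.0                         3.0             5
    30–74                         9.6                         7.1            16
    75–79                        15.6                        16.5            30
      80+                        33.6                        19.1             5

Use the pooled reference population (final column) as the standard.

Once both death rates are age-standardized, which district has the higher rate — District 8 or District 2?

District 8

Standard weights: 0.38, 0.06, 0.05, 0.16, 0.30, 0.05.
District 8: 0.3800×1.4 + 0.0600×2.0 + 0.0500×5.0 + 0.1600×9.6 + 0.3000×15.6 + 0.0500×33.6 = 8.7980 per 1,000.
District 2: 0.3800×0.8 + 0.0600×1.3 + 0.0500×3.0 + 0.1600×7.1 + 0.3000×16.5 + 0.0500×19.1 = 7.5730 per 1,000.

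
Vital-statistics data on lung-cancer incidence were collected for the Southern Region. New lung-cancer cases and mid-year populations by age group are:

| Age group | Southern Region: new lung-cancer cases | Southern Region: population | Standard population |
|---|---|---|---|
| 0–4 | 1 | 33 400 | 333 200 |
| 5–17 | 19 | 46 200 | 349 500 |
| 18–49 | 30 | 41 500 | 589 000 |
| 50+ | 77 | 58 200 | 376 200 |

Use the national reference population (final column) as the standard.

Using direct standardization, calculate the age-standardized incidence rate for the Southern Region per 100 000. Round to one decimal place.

65.4

Age-specific rates per 100 000 for the Southern Region: 2.99, 41.13, 72.29, 132.30.
Standard total = 1 647 900; weights = 0.2022, 0.2121, 0.3574, 0.2283.
Standardized rate: 0.2022×2.99 + 0.2121×41.13 + 0.3574×72.29 + 0.2283×132.30 = 65.3689 per 100 000.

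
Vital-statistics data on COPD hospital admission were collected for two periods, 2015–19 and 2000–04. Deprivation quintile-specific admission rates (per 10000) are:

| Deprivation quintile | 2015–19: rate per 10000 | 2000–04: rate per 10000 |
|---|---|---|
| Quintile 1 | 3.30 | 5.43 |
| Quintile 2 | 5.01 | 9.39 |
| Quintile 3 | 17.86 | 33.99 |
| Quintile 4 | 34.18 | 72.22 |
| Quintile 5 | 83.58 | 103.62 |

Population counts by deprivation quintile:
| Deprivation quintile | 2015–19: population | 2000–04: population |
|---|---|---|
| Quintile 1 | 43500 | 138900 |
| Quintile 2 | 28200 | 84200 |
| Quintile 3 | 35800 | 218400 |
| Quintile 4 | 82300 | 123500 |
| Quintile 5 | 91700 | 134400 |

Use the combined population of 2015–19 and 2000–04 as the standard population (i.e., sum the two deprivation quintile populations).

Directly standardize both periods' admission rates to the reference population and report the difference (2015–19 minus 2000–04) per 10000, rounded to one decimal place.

Combined standard total = 980900; weights = 0.1860, 0.1146, 0.2591, 0.2098, 0.2305.
2015–19: 0.1860×3.30 + 0.1146×5.01 + 0.2591×17.86 + 0.2098×34.18 + 0.2305×83.58 = 32.2528 per 10000.
2000–04: 0.1860×5.43 + 0.1146×9.39 + 0.2591×33.99 + 0.2098×72.22 + 0.2305×103.62 = 49.9312 per 10000.
Difference = 32.2528 − 49.9312 = -17.6784.

-17.7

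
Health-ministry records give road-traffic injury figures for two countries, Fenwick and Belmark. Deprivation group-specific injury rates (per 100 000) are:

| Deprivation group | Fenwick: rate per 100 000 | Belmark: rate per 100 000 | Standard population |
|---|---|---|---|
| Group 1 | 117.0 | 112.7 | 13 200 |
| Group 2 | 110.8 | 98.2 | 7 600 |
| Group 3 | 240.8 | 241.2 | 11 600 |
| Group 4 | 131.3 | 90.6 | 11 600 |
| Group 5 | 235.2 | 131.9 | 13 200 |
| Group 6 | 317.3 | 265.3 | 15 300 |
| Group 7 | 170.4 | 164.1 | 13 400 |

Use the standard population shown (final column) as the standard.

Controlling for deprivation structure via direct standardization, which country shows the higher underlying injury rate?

Fenwick

Standard total = 85 900; weights = 0.1537, 0.0885, 0.1350, 0.1350, 0.1537, 0.1781, 0.1560.
Fenwick: 0.1537×117.0 + 0.0885×110.8 + 0.1350×240.8 + 0.1350×131.3 + 0.1537×235.2 + 0.1781×317.3 + 0.1560×170.4 = 197.2704 per 100 000.
Belmark: 0.1537×112.7 + 0.0885×98.2 + 0.1350×241.2 + 0.1350×90.6 + 0.1537×131.9 + 0.1781×265.3 + 0.1560×164.1 = 163.9342 per 100 000.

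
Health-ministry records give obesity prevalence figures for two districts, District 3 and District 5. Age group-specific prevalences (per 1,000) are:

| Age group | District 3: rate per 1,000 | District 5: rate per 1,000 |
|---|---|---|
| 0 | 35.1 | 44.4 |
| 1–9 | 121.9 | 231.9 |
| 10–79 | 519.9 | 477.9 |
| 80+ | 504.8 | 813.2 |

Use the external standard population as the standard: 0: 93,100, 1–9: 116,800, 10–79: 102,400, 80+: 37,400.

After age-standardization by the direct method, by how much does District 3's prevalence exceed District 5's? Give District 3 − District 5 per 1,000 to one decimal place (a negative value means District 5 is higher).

-59.9

Standard total = 349,700; weights = 0.2662, 0.3340, 0.2928, 0.1069.
District 3: 0.2662×35.1 + 0.3340×121.9 + 0.2928×519.9 + 0.1069×504.8 = 256.2854 per 1,000.
District 5: 0.2662×44.4 + 0.3340×231.9 + 0.2928×477.9 + 0.1069×813.2 = 316.1859 per 1,000.
Difference = 256.2854 − 316.1859 = -59.9005.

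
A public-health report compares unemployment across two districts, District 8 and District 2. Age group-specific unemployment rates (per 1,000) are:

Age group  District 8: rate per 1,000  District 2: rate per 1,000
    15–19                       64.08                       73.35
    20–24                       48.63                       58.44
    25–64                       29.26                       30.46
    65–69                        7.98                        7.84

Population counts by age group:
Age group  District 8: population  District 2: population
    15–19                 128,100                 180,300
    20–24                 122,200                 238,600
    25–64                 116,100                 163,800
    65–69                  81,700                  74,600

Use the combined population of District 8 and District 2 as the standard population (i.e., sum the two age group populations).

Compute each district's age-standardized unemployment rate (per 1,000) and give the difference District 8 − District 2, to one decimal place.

Combined standard total = 1,105,400; weights = 0.2790, 0.3264, 0.2532, 0.1414.
District 8: 0.2790×64.08 + 0.3264×48.63 + 0.2532×29.26 + 0.1414×7.98 = 42.2880 per 1,000.
District 2: 0.2790×73.35 + 0.3264×58.44 + 0.2532×30.46 + 0.1414×7.84 = 48.3603 per 1,000.
Difference = 42.2880 − 48.3603 = -6.0723.

-6.1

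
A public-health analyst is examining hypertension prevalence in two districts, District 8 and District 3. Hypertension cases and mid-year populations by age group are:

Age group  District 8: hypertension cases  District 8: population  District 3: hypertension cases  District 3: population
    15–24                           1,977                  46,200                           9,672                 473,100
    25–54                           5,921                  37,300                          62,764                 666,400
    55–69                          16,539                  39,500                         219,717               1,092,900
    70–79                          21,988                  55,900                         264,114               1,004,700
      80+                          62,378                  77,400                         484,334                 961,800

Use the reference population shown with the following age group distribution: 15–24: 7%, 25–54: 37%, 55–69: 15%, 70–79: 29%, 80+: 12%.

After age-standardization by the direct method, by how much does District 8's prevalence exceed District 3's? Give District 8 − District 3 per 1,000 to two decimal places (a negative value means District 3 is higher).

132.22

Age-specific rates per 1,000 for District 8: 42.792, 158.740, 418.709, 393.345, 805.917.
For District 3: 20.444, 94.184, 201.040, 262.878, 503.570.
Standard weights: 0.07, 0.37, 0.15, 0.29, 0.12.
District 8: 0.0700×42.792 + 0.3700×158.740 + 0.1500×418.709 + 0.2900×393.345 + 0.1200×805.917 = 335.3158 per 1,000.
District 3: 0.0700×20.444 + 0.3700×94.184 + 0.1500×201.040 + 0.2900×262.878 + 0.1200×503.570 = 203.0983 per 1,000.
Difference = 335.3158 − 203.0983 = 132.2175.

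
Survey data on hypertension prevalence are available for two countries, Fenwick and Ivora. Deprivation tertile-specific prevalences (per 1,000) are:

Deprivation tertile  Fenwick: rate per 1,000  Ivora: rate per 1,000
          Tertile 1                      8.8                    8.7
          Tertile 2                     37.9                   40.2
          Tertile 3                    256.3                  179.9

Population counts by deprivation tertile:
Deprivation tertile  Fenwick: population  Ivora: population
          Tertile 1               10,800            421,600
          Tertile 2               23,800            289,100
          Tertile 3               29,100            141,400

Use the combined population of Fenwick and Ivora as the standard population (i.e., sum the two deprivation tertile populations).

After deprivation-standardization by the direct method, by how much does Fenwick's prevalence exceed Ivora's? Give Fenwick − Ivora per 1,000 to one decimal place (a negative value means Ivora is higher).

Combined standard total = 915,800; weights = 0.4722, 0.3417, 0.1862.
Fenwick: 0.4722×8.8 + 0.3417×37.9 + 0.1862×256.3 = 64.8211 per 1,000.
Ivora: 0.4722×8.7 + 0.3417×40.2 + 0.1862×179.9 = 51.3359 per 1,000.
Difference = 64.8211 − 51.3359 = 13.4852.

13.5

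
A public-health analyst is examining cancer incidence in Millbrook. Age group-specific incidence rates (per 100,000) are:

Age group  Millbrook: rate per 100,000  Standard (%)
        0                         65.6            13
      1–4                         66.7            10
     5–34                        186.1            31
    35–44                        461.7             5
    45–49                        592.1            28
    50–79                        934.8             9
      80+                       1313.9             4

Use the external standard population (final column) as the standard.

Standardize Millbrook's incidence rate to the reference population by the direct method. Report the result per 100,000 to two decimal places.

398.45

Standard weights: 0.13, 0.10, 0.31, 0.05, 0.28, 0.09, 0.04.
Standardized rate: 0.1300×65.6 + 0.1000×66.7 + 0.3100×186.1 + 0.0500×461.7 + 0.2800×592.1 + 0.0900×934.8 + 0.0400×1313.9 = 398.4500 per 100,000.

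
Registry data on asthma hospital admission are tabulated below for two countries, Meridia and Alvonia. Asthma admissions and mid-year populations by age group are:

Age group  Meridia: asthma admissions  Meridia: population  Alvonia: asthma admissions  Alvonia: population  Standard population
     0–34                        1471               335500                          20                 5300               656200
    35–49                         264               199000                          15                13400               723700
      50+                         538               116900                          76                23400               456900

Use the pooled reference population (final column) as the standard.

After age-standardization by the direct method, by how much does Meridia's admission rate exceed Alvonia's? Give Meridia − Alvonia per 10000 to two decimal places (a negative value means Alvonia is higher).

6.37

Age-specific rates per 10000 for Meridia: 43.85, 13.27, 46.02.
For Alvonia: 37.74, 11.19, 32.48.
Standard total = 1836800; weights = 0.3573, 0.3940, 0.2487.
Meridia: 0.3573×43.85 + 0.3940×13.27 + 0.2487×46.02 = 32.3386 per 10000.
Alvonia: 0.3573×37.74 + 0.3940×11.19 + 0.2487×32.48 = 25.9706 per 10000.
Difference = 32.3386 − 25.9706 = 6.3679.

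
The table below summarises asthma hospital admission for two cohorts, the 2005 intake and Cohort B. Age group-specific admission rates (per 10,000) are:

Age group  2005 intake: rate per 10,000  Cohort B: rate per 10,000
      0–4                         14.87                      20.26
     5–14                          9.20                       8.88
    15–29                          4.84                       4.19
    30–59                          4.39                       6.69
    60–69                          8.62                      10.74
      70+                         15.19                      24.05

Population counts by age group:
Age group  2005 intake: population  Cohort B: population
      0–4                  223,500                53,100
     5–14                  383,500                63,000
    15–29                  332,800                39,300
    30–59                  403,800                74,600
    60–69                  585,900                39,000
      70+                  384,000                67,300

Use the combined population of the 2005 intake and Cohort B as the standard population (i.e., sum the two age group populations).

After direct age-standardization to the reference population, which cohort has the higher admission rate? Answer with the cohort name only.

Combined standard total = 2,649,800; weights = 0.1044, 0.1685, 0.1404, 0.1805, 0.2358, 0.1703.
The 2005 intake: 0.1044×14.87 + 0.1685×9.20 + 0.1404×4.84 + 0.1805×4.39 + 0.2358×8.62 + 0.1703×15.19 = 9.1946 per 10,000.
Cohort B: 0.1044×20.26 + 0.1685×8.88 + 0.1404×4.19 + 0.1805×6.69 + 0.2358×10.74 + 0.1703×24.05 = 12.0362 per 10,000.

Cohort B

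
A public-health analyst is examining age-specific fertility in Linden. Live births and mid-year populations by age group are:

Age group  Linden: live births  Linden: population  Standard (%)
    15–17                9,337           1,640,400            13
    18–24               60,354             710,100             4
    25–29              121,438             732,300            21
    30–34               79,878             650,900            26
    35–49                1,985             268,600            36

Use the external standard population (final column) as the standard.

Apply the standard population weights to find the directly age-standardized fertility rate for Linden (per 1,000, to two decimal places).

Age-specific rates per 1,000 for Linden: 5.692, 84.994, 165.831, 122.719, 7.390.
Standard weights: 0.13, 0.04, 0.21, 0.26, 0.36.
Standardized rate: 0.1300×5.692 + 0.0400×84.994 + 0.2100×165.831 + 0.2600×122.719 + 0.3600×7.390 = 73.5317 per 1,000.

73.53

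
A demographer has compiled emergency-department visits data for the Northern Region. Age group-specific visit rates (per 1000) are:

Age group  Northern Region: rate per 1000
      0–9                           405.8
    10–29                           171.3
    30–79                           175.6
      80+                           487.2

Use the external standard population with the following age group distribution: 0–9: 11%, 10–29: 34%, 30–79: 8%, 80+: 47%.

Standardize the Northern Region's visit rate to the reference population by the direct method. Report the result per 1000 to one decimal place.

Standard weights: 0.11, 0.34, 0.08, 0.47.
Standardized rate: 0.1100×405.8 + 0.3400×171.3 + 0.0800×175.6 + 0.4700×487.2 = 345.9120 per 1000.

345.9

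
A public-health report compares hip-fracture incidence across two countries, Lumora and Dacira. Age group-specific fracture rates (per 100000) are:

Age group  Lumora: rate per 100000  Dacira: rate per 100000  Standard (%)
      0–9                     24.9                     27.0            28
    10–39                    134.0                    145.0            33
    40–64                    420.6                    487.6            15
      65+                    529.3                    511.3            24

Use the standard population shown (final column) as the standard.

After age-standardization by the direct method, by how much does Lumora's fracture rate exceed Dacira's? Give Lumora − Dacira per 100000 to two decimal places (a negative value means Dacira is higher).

-9.95

Standard weights: 0.28, 0.33, 0.15, 0.24.
Lumora: 0.2800×24.9 + 0.3300×134.0 + 0.1500×420.6 + 0.2400×529.3 = 241.3140 per 100000.
Dacira: 0.2800×27.0 + 0.3300×145.0 + 0.1500×487.6 + 0.2400×511.3 = 251.2620 per 100000.
Difference = 241.3140 − 251.2620 = -9.9480.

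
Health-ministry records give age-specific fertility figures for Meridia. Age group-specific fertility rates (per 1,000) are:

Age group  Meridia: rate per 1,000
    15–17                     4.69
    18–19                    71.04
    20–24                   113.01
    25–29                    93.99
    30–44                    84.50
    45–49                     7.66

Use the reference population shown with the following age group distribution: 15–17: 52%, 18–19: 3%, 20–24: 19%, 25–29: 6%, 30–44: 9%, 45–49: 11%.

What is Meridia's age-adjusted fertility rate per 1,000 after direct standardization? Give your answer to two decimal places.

40.13

Standard weights: 0.52, 0.03, 0.19, 0.06, 0.09, 0.11.
Standardized rate: 0.5200×4.69 + 0.0300×71.04 + 0.1900×113.01 + 0.0600×93.99 + 0.0900×84.50 + 0.1100×7.66 = 40.1289 per 1,000.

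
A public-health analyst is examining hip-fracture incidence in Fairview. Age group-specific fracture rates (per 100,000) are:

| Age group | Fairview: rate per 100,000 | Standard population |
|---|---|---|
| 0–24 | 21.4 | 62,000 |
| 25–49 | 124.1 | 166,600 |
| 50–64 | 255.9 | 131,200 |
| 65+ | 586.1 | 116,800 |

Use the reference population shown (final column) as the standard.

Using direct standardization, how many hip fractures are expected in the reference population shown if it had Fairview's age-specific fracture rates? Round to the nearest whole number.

Expected hip fractures = Σ (standard pop × age-specific rate ÷ 100,000)
= 62,000×21.4/100,000 + 166,600×124.1/100,000 + 131,200×255.9/100,000 + 116,800×586.1/100,000
= 13.27 + 206.75 + 335.74 + 684.56 = 1240.32.

1240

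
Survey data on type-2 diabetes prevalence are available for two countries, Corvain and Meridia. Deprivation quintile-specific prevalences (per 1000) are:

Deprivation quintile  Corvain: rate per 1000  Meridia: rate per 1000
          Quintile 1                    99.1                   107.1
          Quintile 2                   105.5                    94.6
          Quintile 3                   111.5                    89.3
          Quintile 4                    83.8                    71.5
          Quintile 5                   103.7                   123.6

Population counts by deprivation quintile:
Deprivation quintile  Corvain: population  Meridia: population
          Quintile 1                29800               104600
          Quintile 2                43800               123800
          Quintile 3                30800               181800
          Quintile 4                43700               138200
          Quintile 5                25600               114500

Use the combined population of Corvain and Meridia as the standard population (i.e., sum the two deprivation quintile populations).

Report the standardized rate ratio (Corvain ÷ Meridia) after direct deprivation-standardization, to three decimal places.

1.062

Combined standard total = 836600; weights = 0.1607, 0.2003, 0.2541, 0.2174, 0.1675.
Corvain: 0.1607×99.1 + 0.2003×105.5 + 0.2541×111.5 + 0.2174×83.8 + 0.1675×103.7 = 100.9770 per 1000.
Meridia: 0.1607×107.1 + 0.2003×94.6 + 0.2541×89.3 + 0.2174×71.5 + 0.1675×123.6 = 95.0951 per 1000.
Ratio = 100.9770 ÷ 95.0951 = 1.06185.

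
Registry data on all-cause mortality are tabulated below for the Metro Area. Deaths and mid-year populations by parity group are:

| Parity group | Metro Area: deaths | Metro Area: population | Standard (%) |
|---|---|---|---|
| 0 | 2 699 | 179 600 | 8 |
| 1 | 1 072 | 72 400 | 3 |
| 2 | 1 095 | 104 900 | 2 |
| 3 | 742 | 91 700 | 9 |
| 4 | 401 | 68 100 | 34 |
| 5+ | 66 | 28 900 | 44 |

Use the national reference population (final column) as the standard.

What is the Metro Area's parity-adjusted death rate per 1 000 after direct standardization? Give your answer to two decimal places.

5.59

Parity-specific rates per 1 000 for the Metro Area: 15.028, 14.807, 10.439, 8.092, 5.888, 2.284.
Standard weights: 0.08, 0.03, 0.02, 0.09, 0.34, 0.44.
Standardized rate: 0.0800×15.028 + 0.0300×14.807 + 0.0200×10.439 + 0.0900×8.092 + 0.3400×5.888 + 0.4400×2.284 = 5.5903 per 1 000.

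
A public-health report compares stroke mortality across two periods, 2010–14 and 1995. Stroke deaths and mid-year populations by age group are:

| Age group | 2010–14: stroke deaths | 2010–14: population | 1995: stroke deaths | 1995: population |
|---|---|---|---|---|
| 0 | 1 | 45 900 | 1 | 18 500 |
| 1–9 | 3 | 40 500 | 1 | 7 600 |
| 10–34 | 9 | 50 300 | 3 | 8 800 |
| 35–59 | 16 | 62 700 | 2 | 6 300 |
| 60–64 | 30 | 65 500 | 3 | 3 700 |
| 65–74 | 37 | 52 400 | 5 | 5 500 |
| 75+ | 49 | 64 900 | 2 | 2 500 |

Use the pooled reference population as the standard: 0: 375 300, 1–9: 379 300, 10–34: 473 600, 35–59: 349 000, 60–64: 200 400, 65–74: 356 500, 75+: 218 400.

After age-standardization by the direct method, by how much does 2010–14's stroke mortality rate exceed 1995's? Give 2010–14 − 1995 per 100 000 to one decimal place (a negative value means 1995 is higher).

-12.1

Age-specific rates per 100 000 for 2010–14: 2.18, 7.41, 17.89, 25.52, 45.80, 70.61, 75.50.
For 1995: 5.41, 13.16, 34.09, 31.75, 81.08, 90.91, 80.00.
Standard total = 2 352 500; weights = 0.1595, 0.1612, 0.2013, 0.1484, 0.0852, 0.1515, 0.0928.
2010–14: 0.1595×2.18 + 0.1612×7.41 + 0.2013×17.89 + 0.1484×25.52 + 0.0852×45.80 + 0.1515×70.61 + 0.0928×75.50 = 30.5411 per 100 000.
1995: 0.1595×5.41 + 0.1612×13.16 + 0.2013×34.09 + 0.1484×31.75 + 0.0852×81.08 + 0.1515×90.91 + 0.0928×80.00 = 42.6669 per 100 000.
Difference = 30.5411 − 42.6669 = -12.1259.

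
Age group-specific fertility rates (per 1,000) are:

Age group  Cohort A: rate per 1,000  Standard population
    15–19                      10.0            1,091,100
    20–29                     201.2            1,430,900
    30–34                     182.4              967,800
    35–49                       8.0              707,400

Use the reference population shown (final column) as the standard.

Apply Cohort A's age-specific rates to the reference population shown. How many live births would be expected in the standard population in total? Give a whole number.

480994

Expected live births = Σ (standard pop × age-specific rate ÷ 1,000)
= 1,091,100×10.0/1,000 + 1,430,900×201.2/1,000 + 967,800×182.4/1,000 + 707,400×8.0/1,000
= 10911.00 + 287897.08 + 176526.72 + 5659.20 = 480994.00.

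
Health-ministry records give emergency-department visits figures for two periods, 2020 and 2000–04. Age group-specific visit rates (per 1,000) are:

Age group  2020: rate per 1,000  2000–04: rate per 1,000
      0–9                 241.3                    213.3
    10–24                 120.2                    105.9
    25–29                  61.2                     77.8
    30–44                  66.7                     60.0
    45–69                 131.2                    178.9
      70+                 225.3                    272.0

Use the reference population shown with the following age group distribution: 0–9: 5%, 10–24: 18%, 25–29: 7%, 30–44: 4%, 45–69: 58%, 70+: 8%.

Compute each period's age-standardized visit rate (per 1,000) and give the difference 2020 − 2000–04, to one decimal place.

Standard weights: 0.05, 0.18, 0.07, 0.04, 0.58, 0.08.
2020: 0.0500×241.3 + 0.1800×120.2 + 0.0700×61.2 + 0.0400×66.7 + 0.5800×131.2 + 0.0800×225.3 = 134.7730 per 1,000.
2000–04: 0.0500×213.3 + 0.1800×105.9 + 0.0700×77.8 + 0.0400×60.0 + 0.5800×178.9 + 0.0800×272.0 = 163.0950 per 1,000.
Difference = 134.7730 − 163.0950 = -28.3220.

-28.3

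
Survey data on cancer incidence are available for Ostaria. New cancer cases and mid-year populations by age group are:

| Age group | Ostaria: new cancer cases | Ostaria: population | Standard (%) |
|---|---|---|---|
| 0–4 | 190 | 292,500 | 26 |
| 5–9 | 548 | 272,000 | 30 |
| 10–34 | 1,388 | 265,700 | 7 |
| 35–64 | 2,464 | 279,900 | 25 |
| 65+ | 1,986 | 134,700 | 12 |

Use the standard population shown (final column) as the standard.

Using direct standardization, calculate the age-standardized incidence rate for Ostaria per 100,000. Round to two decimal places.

Age-specific rates per 100,000 for Ostaria: 64.96, 201.47, 522.39, 880.31, 1474.39.
Standard weights: 0.26, 0.30, 0.07, 0.25, 0.12.
Standardized rate: 0.2600×64.96 + 0.3000×201.47 + 0.0700×522.39 + 0.2500×880.31 + 0.1200×1474.39 = 510.9027 per 100,000.

510.90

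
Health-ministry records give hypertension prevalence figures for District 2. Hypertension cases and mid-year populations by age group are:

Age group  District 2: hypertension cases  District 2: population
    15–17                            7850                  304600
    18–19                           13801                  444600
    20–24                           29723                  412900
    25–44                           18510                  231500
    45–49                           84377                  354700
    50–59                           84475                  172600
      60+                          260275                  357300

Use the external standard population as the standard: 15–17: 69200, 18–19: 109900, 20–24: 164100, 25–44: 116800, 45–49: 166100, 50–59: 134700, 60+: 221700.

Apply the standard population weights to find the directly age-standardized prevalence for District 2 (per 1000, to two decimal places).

Age-specific rates per 1000 for District 2: 25.772, 31.041, 71.986, 79.957, 237.883, 489.426, 728.449.
Standard total = 982500; weights = 0.0704, 0.1119, 0.1670, 0.1189, 0.1691, 0.1371, 0.2256.
Standardized rate: 0.0704×25.772 + 0.1119×31.041 + 0.1670×71.986 + 0.1189×79.957 + 0.1691×237.883 + 0.1371×489.426 + 0.2256×728.449 = 298.5058 per 1000.

298.51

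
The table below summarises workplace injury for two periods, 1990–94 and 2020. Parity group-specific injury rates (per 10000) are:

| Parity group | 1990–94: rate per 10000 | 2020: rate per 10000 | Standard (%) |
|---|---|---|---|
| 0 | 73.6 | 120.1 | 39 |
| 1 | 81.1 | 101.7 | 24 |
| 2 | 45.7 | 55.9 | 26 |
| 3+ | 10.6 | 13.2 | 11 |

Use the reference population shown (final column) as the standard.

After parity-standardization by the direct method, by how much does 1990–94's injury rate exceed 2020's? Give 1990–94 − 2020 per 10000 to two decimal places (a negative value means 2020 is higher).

Standard weights: 0.39, 0.24, 0.26, 0.11.
1990–94: 0.3900×73.6 + 0.2400×81.1 + 0.2600×45.7 + 0.1100×10.6 = 61.2160 per 10000.
2020: 0.3900×120.1 + 0.2400×101.7 + 0.2600×55.9 + 0.1100×13.2 = 87.2330 per 10000.
Difference = 61.2160 − 87.2330 = -26.0170.

-26.02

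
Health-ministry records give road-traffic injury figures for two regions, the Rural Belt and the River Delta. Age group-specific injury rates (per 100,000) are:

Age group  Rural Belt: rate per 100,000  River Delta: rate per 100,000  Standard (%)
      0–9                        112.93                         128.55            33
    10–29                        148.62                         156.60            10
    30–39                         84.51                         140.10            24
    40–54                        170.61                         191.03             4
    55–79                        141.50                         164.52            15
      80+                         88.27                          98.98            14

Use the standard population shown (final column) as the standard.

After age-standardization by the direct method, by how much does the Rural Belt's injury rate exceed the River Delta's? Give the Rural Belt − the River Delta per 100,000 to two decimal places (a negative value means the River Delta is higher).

-25.06

Standard weights: 0.33, 0.10, 0.24, 0.04, 0.15, 0.14.
The Rural Belt: 0.3300×112.93 + 0.1000×148.62 + 0.2400×84.51 + 0.0400×170.61 + 0.1500×141.50 + 0.1400×88.27 = 112.8185 per 100,000.
The River Delta: 0.3300×128.55 + 0.1000×156.60 + 0.2400×140.10 + 0.0400×191.03 + 0.1500×164.52 + 0.1400×98.98 = 137.8819 per 100,000.
Difference = 112.8185 − 137.8819 = -25.0634.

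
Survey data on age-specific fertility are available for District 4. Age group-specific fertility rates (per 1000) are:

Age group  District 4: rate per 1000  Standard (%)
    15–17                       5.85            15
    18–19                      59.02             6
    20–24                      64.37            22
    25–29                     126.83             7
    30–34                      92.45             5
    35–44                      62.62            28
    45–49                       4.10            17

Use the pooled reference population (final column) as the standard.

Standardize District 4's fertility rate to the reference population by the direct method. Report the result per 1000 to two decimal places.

50.31

Standard weights: 0.15, 0.06, 0.22, 0.07, 0.05, 0.28, 0.17.
Standardized rate: 0.1500×5.85 + 0.0600×59.02 + 0.2200×64.37 + 0.0700×126.83 + 0.0500×92.45 + 0.2800×62.62 + 0.1700×4.10 = 50.3113 per 1000.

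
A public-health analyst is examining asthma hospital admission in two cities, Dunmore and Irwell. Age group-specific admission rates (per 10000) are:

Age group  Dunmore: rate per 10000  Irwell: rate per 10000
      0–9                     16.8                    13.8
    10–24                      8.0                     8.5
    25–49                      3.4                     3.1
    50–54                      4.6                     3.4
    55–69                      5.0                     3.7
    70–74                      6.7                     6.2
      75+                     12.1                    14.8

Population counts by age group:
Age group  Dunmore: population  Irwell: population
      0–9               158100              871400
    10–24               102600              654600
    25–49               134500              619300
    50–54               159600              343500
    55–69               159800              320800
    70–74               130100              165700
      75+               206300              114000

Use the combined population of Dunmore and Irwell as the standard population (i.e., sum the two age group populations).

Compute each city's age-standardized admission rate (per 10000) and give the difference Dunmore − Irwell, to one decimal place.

Combined standard total = 4140300; weights = 0.2487, 0.1829, 0.1821, 0.1215, 0.1161, 0.0714, 0.0774.
Dunmore: 0.2487×16.8 + 0.1829×8.0 + 0.1821×3.4 + 0.1215×4.6 + 0.1161×5.0 + 0.0714×6.7 + 0.0774×12.1 = 8.8136 per 10000.
Irwell: 0.2487×13.8 + 0.1829×8.5 + 0.1821×3.1 + 0.1215×3.4 + 0.1161×3.7 + 0.0714×6.2 + 0.0774×14.8 = 7.9809 per 10000.
Difference = 8.8136 − 7.9809 = 0.8327.

0.8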